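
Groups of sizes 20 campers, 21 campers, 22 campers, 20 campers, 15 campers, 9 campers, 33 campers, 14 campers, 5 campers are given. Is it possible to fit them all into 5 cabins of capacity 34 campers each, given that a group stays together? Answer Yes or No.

Total = 159 campers; ⌈159/34⌉ = 5.
The bound of 5 does not rule out 5, but exhaustive search shows no assignment into 5 cabins of capacity 34 campers exists — the minimum is 6.

No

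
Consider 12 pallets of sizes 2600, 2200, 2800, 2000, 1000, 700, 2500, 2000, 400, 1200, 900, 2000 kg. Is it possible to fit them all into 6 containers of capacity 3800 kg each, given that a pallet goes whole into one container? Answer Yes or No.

Total = 20300 kg; ⌈20300/3800⌉ = 6.
7 pallets each exceed half the capacity and cannot share a container, forcing at least 7 containers.
At least 7 containers are required, but only 6 are allowed.

No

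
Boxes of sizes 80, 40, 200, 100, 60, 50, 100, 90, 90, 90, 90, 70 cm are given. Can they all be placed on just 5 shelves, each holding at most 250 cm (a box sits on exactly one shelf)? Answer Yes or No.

Yes

A valid assignment using 5 shelves:
  shelf 1: 200 + 50 = 250
  shelf 2: 100 + 100 + 40 = 240
  shelf 3: 90 + 90 + 70 = 250
  shelf 4: 90 + 90 + 60 = 240
  shelf 5: 80 = 80
Every load is within 250 cm, so 5 shelves suffice.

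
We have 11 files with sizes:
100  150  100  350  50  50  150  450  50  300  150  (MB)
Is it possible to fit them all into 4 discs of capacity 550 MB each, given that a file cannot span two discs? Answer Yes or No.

A valid assignment using 4 discs:
  disc 1: 450 + 100 = 550
  disc 2: 350 + 150 + 50 = 550
  disc 3: 300 + 150 + 100 = 550
  disc 4: 150 + 50 + 50 = 250
Every load is within 550 MB, so 4 discs suffice.

Yes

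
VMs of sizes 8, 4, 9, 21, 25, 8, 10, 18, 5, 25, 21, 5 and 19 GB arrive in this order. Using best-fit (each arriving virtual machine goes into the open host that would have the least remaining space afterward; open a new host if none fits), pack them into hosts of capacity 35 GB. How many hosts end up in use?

7

  8 → host 1 (new)  [load 8/35]
  4 → host 1  [load 12/35]
  9 → host 1  [load 21/35]
  21 → host 2 (new)  [load 21/35]
  25 → host 3 (new)  [load 25/35]
  8 → host 3  [load 33/35]
  10 → host 1  [load 31/35]
  18 → host 4 (new)  [load 18/35]
  5 → host 2  [load 26/35]
  25 → host 5 (new)  [load 25/35]
  21 → host 6 (new)  [load 21/35]
  5 → host 2  [load 31/35]
  19 → host 7 (new)  [load 19/35]
7 hosts opened.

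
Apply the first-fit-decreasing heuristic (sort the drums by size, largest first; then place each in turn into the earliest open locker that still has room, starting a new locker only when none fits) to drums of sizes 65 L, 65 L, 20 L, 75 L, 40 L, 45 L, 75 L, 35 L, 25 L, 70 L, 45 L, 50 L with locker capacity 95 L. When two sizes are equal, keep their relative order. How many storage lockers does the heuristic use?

8

Sorted descending: 75, 75, 70, 65, 65, 50, 45, 45, 40, 35, 25, 20.
  75 → locker 1 (new)  [load 75/95]
  75 → locker 2 (new)  [load 75/95]
  70 → locker 3 (new)  [load 70/95]
  65 → locker 4 (new)  [load 65/95]
  65 → locker 5 (new)  [load 65/95]
  50 → locker 6 (new)  [load 50/95]
  45 → locker 6  [load 95/95]
  45 → locker 7 (new)  [load 45/95]
  40 → locker 7  [load 85/95]
  35 → locker 8 (new)  [load 35/95]
  25 → locker 3  [load 95/95]
  20 → locker 1  [load 95/95]
8 storage lockers opened.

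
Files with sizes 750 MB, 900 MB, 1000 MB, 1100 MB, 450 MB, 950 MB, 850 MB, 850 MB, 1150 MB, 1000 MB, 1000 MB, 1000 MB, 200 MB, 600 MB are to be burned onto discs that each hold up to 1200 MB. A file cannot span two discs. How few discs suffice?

12

Total = 1150 + 1100 + 1000 + 1000 + 1000 + 1000 + 950 + 900 + 850 + 850 + 750 + 600 + 450 + 200 = 11800 MB.
Lower bound: ⌈11800/1200⌉ = 10 discs.
Also, 11 files each exceed 600 MB, and no two of those can share a disc, so at least 11 discs are needed.
A packing using 12 discs:
  disc 1: 1150 = 1150
  disc 2: 1100 = 1100
  disc 3: 1000 + 200 = 1200
  disc 4: 1000 = 1000
  disc 5: 1000 = 1000
  disc 6: 1000 = 1000
  disc 7: 950 = 950
  disc 8: 900 = 900
  disc 9: 850 = 850
  disc 10: 850 = 850
  disc 11: 750 + 450 = 1200
  disc 12: 600 = 600
No arrangement into 11 discs stays within capacity, so 12 is optimal.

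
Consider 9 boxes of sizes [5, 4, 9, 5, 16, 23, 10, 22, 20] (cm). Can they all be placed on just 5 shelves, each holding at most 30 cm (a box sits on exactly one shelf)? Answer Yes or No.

A valid assignment using 4 shelves:
  shelf 1: 23 + 5 = 28
  shelf 2: 22 + 5 = 27
  shelf 3: 20 + 10 = 30
  shelf 4: 16 + 9 + 4 = 29
That uses only 4 ≤ 5, so 5 shelves are enough.

Yes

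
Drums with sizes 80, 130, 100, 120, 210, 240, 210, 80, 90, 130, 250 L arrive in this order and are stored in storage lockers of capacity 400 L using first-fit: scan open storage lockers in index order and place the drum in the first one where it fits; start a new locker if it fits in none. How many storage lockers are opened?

  80 → locker 1 (new)  [load 80/400]
  130 → locker 1  [load 210/400]
  100 → locker 1  [load 310/400]
  120 → locker 2 (new)  [load 120/400]
  210 → locker 2  [load 330/400]
  240 → locker 3 (new)  [load 240/400]
  210 → locker 4 (new)  [load 210/400]
  80 → locker 1  [load 390/400]
  90 → locker 3  [load 330/400]
  130 → locker 4  [load 340/400]
  250 → locker 5 (new)  [load 250/400]
5 storage lockers opened.

5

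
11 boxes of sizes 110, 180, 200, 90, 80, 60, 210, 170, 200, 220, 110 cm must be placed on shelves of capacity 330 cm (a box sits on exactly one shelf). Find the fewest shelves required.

6

Total = 220 + 210 + 200 + 200 + 180 + 170 + 110 + 110 + 90 + 80 + 60 = 1630 cm.
Lower bound: ⌈1630/330⌉ = 5 shelves.
Also, 6 boxes each exceed 165 cm, and no two of those can share a shelf, so at least 6 shelves are needed.
A packing using 6 shelves:
  shelf 1: 220 + 110 = 330
  shelf 2: 210 + 110 = 320
  shelf 3: 200 + 90 = 290
  shelf 4: 200 + 80 = 280
  shelf 5: 180 + 60 = 240
  shelf 6: 170 = 170
This matches the lower bound, so 6 is optimal.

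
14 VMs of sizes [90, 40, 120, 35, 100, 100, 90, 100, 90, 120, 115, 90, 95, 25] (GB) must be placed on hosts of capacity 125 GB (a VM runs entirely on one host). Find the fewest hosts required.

Total = 120 + 120 + 115 + 100 + 100 + 100 + 95 + 90 + 90 + 90 + 90 + 40 + 35 + 25 = 1210 GB.
Lower bound: ⌈1210/125⌉ = 10 hosts.
Also, 11 VMs each exceed 125/2 GB, and no two of those can share a host, so at least 11 hosts are needed.
A packing using 12 hosts:
  host 1: 120 = 120
  host 2: 120 = 120
  host 3: 115 = 115
  host 4: 100 + 25 = 125
  host 5: 100 = 100
  host 6: 100 = 100
  host 7: 95 = 95
  host 8: 90 + 35 = 125
  host 9: 90 = 90
  host 10: 90 = 90
  host 11: 90 = 90
  host 12: 40 = 40
No arrangement into 11 hosts stays within capacity, so 12 is optimal.

12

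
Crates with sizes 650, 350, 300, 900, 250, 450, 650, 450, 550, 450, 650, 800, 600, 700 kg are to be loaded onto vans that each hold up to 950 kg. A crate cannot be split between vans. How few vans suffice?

10

Total = 900 + 800 + 700 + 650 + 650 + 650 + 600 + 550 + 450 + 450 + 450 + 350 + 300 + 250 = 7750 kg.
Lower bound: ⌈7750/950⌉ = 9 vans.
A packing using 10 vans:
  van 1: 900 = 900
  van 2: 800 = 800
  van 3: 700 + 250 = 950
  van 4: 650 + 300 = 950
  van 5: 650 = 650
  van 6: 650 = 650
  van 7: 600 + 350 = 950
  van 8: 550 = 550
  van 9: 450 + 450 = 900
  van 10: 450 = 450
No arrangement into 9 vans stays within capacity, so 10 is optimal.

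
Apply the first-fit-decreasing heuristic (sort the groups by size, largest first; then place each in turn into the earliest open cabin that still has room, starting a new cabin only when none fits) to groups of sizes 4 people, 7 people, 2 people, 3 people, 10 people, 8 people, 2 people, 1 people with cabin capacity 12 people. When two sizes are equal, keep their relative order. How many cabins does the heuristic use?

4

Sorted descending: 10, 8, 7, 4, 3, 2, 2, 1.
  10 → cabin 1 (new)  [load 10/12]
  8 → cabin 2 (new)  [load 8/12]
  7 → cabin 3 (new)  [load 7/12]
  4 → cabin 2  [load 12/12]
  3 → cabin 3  [load 10/12]
  2 → cabin 1  [load 12/12]
  2 → cabin 3  [load 12/12]
  1 → cabin 4 (new)  [load 1/12]
4 cabins opened.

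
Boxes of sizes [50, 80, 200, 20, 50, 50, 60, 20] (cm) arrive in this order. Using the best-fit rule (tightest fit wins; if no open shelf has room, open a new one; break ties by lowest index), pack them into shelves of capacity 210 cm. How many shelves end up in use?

3

  50 → shelf 1 (new)  [load 50/210]
  80 → shelf 1  [load 130/210]
  200 → shelf 2 (new)  [load 200/210]
  20 → shelf 1  [load 150/210]
  50 → shelf 1  [load 200/210]
  50 → shelf 3 (new)  [load 50/210]
  60 → shelf 3  [load 110/210]
  20 → shelf 3  [load 130/210]
3 shelves opened.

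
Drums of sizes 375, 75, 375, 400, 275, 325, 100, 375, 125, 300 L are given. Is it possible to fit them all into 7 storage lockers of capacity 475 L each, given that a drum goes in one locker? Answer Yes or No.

A valid assignment using 7 storage lockers:
  locker 1: 400 + 75 = 475
  locker 2: 375 + 100 = 475
  locker 3: 375 = 375
  locker 4: 375 = 375
  locker 5: 325 + 125 = 450
  locker 6: 300 = 300
  locker 7: 275 = 275
Every load is within 475 L, so 7 storage lockers suffice.

Yes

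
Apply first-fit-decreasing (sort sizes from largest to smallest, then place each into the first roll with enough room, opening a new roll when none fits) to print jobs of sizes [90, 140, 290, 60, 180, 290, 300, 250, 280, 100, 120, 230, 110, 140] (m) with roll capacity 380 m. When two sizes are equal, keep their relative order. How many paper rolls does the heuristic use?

8

Sorted descending: 300, 290, 290, 280, 250, 230, 180, 140, 140, 120, 110, 100, 90, 60.
  300 → roll 1 (new)  [load 300/380]
  290 → roll 2 (new)  [load 290/380]
  290 → roll 3 (new)  [load 290/380]
  280 → roll 4 (new)  [load 280/380]
  250 → roll 5 (new)  [load 250/380]
  230 → roll 6 (new)  [load 230/380]
  180 → roll 7 (new)  [load 180/380]
  140 → roll 6  [load 370/380]
  140 → roll 7  [load 320/380]
  120 → roll 5  [load 370/380]
  110 → roll 8 (new)  [load 110/380]
  100 → roll 4  [load 380/380]
  90 → roll 2  [load 380/380]
  60 → roll 1  [load 360/380]
8 paper rolls opened.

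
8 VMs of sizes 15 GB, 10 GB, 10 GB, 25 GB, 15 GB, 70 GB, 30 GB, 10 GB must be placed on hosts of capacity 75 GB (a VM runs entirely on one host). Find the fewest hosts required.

3

Total = 70 + 30 + 25 + 15 + 15 + 10 + 10 + 10 = 185 GB.
Lower bound: ⌈185/75⌉ = 3 hosts.
A packing using 3 hosts:
  host 1: 70 = 70
  host 2: 30 + 25 + 15 = 70
  host 3: 15 + 10 + 10 + 10 = 45
This matches the lower bound, so 3 is optimal.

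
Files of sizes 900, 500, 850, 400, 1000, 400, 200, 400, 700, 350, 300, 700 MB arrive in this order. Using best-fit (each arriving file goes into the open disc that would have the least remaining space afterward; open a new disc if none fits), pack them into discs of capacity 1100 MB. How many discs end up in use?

7

  900 → disc 1 (new)  [load 900/1100]
  500 → disc 2 (new)  [load 500/1100]
  850 → disc 3 (new)  [load 850/1100]
  400 → disc 2  [load 900/1100]
  1000 → disc 4 (new)  [load 1000/1100]
  400 → disc 5 (new)  [load 400/1100]
  200 → disc 1  [load 1100/1100]
  400 → disc 5  [load 800/1100]
  700 → disc 6 (new)  [load 700/1100]
  350 → disc 6  [load 1050/1100]
  300 → disc 5  [load 1100/1100]
  700 → disc 7 (new)  [load 700/1100]
7 discs opened.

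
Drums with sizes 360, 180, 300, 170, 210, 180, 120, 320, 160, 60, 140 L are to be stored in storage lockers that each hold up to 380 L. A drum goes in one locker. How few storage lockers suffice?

7

Total = 360 + 320 + 300 + 210 + 180 + 180 + 170 + 160 + 140 + 120 + 60 = 2200 L.
Lower bound: ⌈2200/380⌉ = 6 storage lockers.
A packing using 7 storage lockers:
  locker 1: 360 = 360
  locker 2: 320 + 60 = 380
  locker 3: 300 = 300
  locker 4: 210 + 170 = 380
  locker 5: 180 + 180 = 360
  locker 6: 160 + 140 = 300
  locker 7: 120 = 120
No arrangement into 6 storage lockers stays within capacity, so 7 is optimal.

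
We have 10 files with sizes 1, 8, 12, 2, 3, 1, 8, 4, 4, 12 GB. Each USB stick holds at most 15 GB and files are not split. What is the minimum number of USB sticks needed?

4

Total = 12 + 12 + 8 + 8 + 4 + 4 + 3 + 2 + 1 + 1 = 55 GB.
Lower bound: ⌈55/15⌉ = 4 USB sticks.
A packing using 4 USB sticks:
  USB stick 1: 12 + 3 = 15
  USB stick 2: 12 + 2 + 1 = 15
  USB stick 3: 8 + 4 + 1 = 13
  USB stick 4: 8 + 4 = 12
This matches the lower bound, so 4 is optimal.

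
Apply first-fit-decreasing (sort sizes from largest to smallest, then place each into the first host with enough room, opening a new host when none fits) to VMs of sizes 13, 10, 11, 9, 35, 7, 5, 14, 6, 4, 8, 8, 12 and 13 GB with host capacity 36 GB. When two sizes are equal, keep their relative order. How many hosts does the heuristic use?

5

Sorted descending: 35, 14, 13, 13, 12, 11, 10, 9, 8, 8, 7, 6, 5, 4.
  35 → host 1 (new)  [load 35/36]
  14 → host 2 (new)  [load 14/36]
  13 → host 2  [load 27/36]
  13 → host 3 (new)  [load 13/36]
  12 → host 3  [load 25/36]
  11 → host 3  [load 36/36]
  10 → host 4 (new)  [load 10/36]
  9 → host 2  [load 36/36]
  8 → host 4  [load 18/36]
  8 → host 4  [load 26/36]
  7 → host 4  [load 33/36]
  6 → host 5 (new)  [load 6/36]
  5 → host 5  [load 11/36]
  4 → host 5  [load 15/36]
5 hosts opened.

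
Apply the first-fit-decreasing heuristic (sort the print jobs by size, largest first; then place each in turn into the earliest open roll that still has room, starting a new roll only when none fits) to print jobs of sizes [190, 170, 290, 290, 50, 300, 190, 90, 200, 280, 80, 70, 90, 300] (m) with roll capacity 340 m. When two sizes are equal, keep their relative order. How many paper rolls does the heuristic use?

Sorted descending: 300, 300, 290, 290, 280, 200, 190, 190, 170, 90, 90, 80, 70, 50.
  300 → roll 1 (new)  [load 300/340]
  300 → roll 2 (new)  [load 300/340]
  290 → roll 3 (new)  [load 290/340]
  290 → roll 4 (new)  [load 290/340]
  280 → roll 5 (new)  [load 280/340]
  200 → roll 6 (new)  [load 200/340]
  190 → roll 7 (new)  [load 190/340]
  190 → roll 8 (new)  [load 190/340]
  170 → roll 9 (new)  [load 170/340]
  90 → roll 6  [load 290/340]
  90 → roll 7  [load 280/340]
  80 → roll 8  [load 270/340]
  70 → roll 8  [load 340/340]
  50 → roll 3  [load 340/340]
9 paper rolls opened.

9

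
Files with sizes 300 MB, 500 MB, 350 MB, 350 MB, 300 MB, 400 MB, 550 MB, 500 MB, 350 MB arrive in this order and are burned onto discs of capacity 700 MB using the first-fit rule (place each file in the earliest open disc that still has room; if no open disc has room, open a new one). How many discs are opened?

7

  300 → disc 1 (new)  [load 300/700]
  500 → disc 2 (new)  [load 500/700]
  350 → disc 1  [load 650/700]
  350 → disc 3 (new)  [load 350/700]
  300 → disc 3  [load 650/700]
  400 → disc 4 (new)  [load 400/700]
  550 → disc 5 (new)  [load 550/700]
  500 → disc 6 (new)  [load 500/700]
  350 → disc 7 (new)  [load 350/700]
7 discs opened.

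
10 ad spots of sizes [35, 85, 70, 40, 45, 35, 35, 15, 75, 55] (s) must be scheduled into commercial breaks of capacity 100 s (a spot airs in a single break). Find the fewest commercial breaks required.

Total = 85 + 75 + 70 + 55 + 45 + 40 + 35 + 35 + 35 + 15 = 490 s.
Lower bound: ⌈490/100⌉ = 5 commercial breaks.
A packing using 6 commercial breaks:
  break 1: 85 + 15 = 100
  break 2: 75 = 75
  break 3: 70 = 70
  break 4: 55 + 45 = 100
  break 5: 40 + 35 = 75
  break 6: 35 + 35 = 70
No arrangement into 5 commercial breaks stays within capacity, so 6 is optimal.

6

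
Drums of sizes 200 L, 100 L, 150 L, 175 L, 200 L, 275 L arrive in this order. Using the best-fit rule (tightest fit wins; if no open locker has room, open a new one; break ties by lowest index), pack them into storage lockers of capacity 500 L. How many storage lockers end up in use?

  200 → locker 1 (new)  [load 200/500]
  100 → locker 1  [load 300/500]
  150 → locker 1  [load 450/500]
  175 → locker 2 (new)  [load 175/500]
  200 → locker 2  [load 375/500]
  275 → locker 3 (new)  [load 275/500]
3 storage lockers opened.

3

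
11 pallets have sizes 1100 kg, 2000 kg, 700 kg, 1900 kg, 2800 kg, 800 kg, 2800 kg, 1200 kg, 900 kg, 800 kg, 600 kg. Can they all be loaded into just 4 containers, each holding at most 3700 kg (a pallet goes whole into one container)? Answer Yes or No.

No

Total = 15600 kg; ⌈15600/3700⌉ = 5.
At least 5 containers are required, but only 4 are allowed.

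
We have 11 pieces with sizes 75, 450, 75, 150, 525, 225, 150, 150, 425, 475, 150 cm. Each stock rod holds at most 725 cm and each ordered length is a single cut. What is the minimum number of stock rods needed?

5

Total = 525 + 475 + 450 + 425 + 225 + 150 + 150 + 150 + 150 + 75 + 75 = 2850 cm.
Lower bound: ⌈2850/725⌉ = 4 stock rods.
A packing using 5 stock rods:
  stock rod 1: 525 + 150 = 675
  stock rod 2: 475 + 225 = 700
  stock rod 3: 450 + 150 + 75 = 675
  stock rod 4: 425 + 150 + 150 = 725
  stock rod 5: 75 = 75
No arrangement into 4 stock rods stays within capacity, so 5 is optimal.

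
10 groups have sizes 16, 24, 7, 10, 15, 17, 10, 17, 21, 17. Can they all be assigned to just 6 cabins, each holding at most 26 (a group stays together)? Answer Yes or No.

No

Total = 154; ⌈154/26⌉ = 6.
7 groups each exceed half the capacity and cannot share a cabin, forcing at least 7 cabins.
At least 7 cabins are required, but only 6 are allowed.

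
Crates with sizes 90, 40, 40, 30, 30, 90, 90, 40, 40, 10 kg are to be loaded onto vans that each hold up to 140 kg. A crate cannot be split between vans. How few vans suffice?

Total = 90 + 90 + 90 + 40 + 40 + 40 + 40 + 30 + 30 + 10 = 500 kg.
Lower bound: ⌈500/140⌉ = 4 vans.
A packing using 4 vans:
  van 1: 90 + 40 + 10 = 140
  van 2: 90 + 40 = 130
  van 3: 90 + 40 = 130
  van 4: 40 + 30 + 30 = 100
This matches the lower bound, so 4 is optimal.

4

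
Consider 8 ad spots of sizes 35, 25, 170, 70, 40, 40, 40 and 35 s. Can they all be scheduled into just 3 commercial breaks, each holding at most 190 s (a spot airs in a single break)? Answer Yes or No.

A valid assignment using 3 commercial breaks:
  break 1: 170 = 170
  break 2: 70 + 40 + 40 + 40 = 190
  break 3: 35 + 35 + 25 = 95
Every load is within 190 s, so 3 commercial breaks suffice.

Yes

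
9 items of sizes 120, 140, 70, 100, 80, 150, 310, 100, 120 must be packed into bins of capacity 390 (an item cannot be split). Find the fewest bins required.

Total = 310 + 150 + 140 + 120 + 120 + 100 + 100 + 80 + 70 = 1190.
Lower bound: ⌈1190/390⌉ = 4 bins.
A packing using 4 bins:
  bin 1: 310 + 80 = 390
  bin 2: 150 + 140 + 100 = 390
  bin 3: 120 + 120 + 100 = 340
  bin 4: 70 = 70
This matches the lower bound, so 4 is optimal.

4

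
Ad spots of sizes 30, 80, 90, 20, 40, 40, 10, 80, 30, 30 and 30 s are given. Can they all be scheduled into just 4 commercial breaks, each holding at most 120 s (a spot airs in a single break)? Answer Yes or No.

Yes

A valid assignment using 4 commercial breaks:
  break 1: 90 + 30 = 120
  break 2: 80 + 40 = 120
  break 3: 80 + 40 = 120
  break 4: 30 + 30 + 30 + 20 + 10 = 120
Every load is within 120 s, so 4 commercial breaks suffice.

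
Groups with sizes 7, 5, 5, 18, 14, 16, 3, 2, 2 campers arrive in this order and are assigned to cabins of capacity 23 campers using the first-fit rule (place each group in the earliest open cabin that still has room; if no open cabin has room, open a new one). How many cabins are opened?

  7 → cabin 1 (new)  [load 7/23]
  5 → cabin 1  [load 12/23]
  5 → cabin 1  [load 17/23]
  18 → cabin 2 (new)  [load 18/23]
  14 → cabin 3 (new)  [load 14/23]
  16 → cabin 4 (new)  [load 16/23]
  3 → cabin 1  [load 20/23]
  2 → cabin 1  [load 22/23]
  2 → cabin 2  [load 20/23]
4 cabins opened.

4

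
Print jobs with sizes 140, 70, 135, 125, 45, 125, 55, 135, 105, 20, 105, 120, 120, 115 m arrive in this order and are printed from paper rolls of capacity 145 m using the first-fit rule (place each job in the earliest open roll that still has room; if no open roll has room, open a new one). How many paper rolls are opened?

12

  140 → roll 1 (new)  [load 140/145]
  70 → roll 2 (new)  [load 70/145]
  135 → roll 3 (new)  [load 135/145]
  125 → roll 4 (new)  [load 125/145]
  45 → roll 2  [load 115/145]
  125 → roll 5 (new)  [load 125/145]
  55 → roll 6 (new)  [load 55/145]
  135 → roll 7 (new)  [load 135/145]
  105 → roll 8 (new)  [load 105/145]
  20 → roll 2  [load 135/145]
  105 → roll 9 (new)  [load 105/145]
  120 → roll 10 (new)  [load 120/145]
  120 → roll 11 (new)  [load 120/145]
  115 → roll 12 (new)  [load 115/145]
12 paper rolls opened.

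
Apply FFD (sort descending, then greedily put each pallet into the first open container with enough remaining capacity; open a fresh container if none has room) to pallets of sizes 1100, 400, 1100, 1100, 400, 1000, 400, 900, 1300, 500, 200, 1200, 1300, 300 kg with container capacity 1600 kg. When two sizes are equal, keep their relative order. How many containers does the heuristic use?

Sorted descending: 1300, 1300, 1200, 1100, 1100, 1100, 1000, 900, 500, 400, 400, 400, 300, 200.
  1300 → container 1 (new)  [load 1300/1600]
  1300 → container 2 (new)  [load 1300/1600]
  1200 → container 3 (new)  [load 1200/1600]
  1100 → container 4 (new)  [load 1100/1600]
  1100 → container 5 (new)  [load 1100/1600]
  1100 → container 6 (new)  [load 1100/1600]
  1000 → container 7 (new)  [load 1000/1600]
  900 → container 8 (new)  [load 900/1600]
  500 → container 4  [load 1600/1600]
  400 → container 3  [load 1600/1600]
  400 → container 5  [load 1500/1600]
  400 → container 6  [load 1500/1600]
  300 → container 1  [load 1600/1600]
  200 → container 2  [load 1500/1600]
8 containers opened.

8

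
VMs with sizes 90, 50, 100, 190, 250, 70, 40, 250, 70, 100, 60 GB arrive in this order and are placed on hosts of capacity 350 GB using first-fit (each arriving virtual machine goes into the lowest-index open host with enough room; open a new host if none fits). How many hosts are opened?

4

  90 → host 1 (new)  [load 90/350]
  50 → host 1  [load 140/350]
  100 → host 1  [load 240/350]
  190 → host 2 (new)  [load 190/350]
  250 → host 3 (new)  [load 250/350]
  70 → host 1  [load 310/350]
  40 → host 1  [load 350/350]
  250 → host 4 (new)  [load 250/350]
  70 → host 2  [load 260/350]
  100 → host 3  [load 350/350]
  60 → host 2  [load 320/350]
4 hosts opened.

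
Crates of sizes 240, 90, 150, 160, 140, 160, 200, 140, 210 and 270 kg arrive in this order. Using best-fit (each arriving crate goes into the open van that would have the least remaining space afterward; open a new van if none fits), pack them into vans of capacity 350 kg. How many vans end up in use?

6

  240 → van 1 (new)  [load 240/350]
  90 → van 1  [load 330/350]
  150 → van 2 (new)  [load 150/350]
  160 → van 2  [load 310/350]
  140 → van 3 (new)  [load 140/350]
  160 → van 3  [load 300/350]
  200 → van 4 (new)  [load 200/350]
  140 → van 4  [load 340/350]
  210 → van 5 (new)  [load 210/350]
  270 → van 6 (new)  [load 270/350]
6 vans opened.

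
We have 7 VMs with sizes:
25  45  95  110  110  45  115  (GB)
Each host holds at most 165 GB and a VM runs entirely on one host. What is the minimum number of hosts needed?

Total = 115 + 110 + 110 + 95 + 45 + 45 + 25 = 545 GB.
Lower bound: ⌈545/165⌉ = 4 hosts.
A packing using 4 hosts:
  host 1: 115 + 45 = 160
  host 2: 110 + 45 = 155
  host 3: 110 + 25 = 135
  host 4: 95 = 95
This matches the lower bound, so 4 is optimal.

4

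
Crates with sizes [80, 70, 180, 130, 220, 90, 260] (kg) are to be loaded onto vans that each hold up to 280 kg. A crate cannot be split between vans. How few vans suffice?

4

Total = 260 + 220 + 180 + 130 + 90 + 80 + 70 = 1030 kg.
Lower bound: ⌈1030/280⌉ = 4 vans.
A packing using 4 vans:
  van 1: 260 = 260
  van 2: 220 = 220
  van 3: 180 + 90 = 270
  van 4: 130 + 80 + 70 = 280
This matches the lower bound, so 4 is optimal.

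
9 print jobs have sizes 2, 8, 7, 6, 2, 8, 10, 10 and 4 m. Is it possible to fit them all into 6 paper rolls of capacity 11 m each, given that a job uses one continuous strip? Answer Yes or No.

A valid assignment using 6 paper rolls:
  roll 1: 10 = 10
  roll 2: 10 = 10
  roll 3: 8 + 2 = 10
  roll 4: 8 + 2 = 10
  roll 5: 7 + 4 = 11
  roll 6: 6 = 6
Every load is within 11 m, so 6 paper rolls suffice.

Yes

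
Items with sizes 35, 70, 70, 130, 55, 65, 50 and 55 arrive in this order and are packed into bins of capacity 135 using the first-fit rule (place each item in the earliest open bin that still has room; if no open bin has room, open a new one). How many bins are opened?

5

  35 → bin 1 (new)  [load 35/135]
  70 → bin 1  [load 105/135]
  70 → bin 2 (new)  [load 70/135]
  130 → bin 3 (new)  [load 130/135]
  55 → bin 2  [load 125/135]
  65 → bin 4 (new)  [load 65/135]
  50 → bin 4  [load 115/135]
  55 → bin 5 (new)  [load 55/135]
5 bins opened.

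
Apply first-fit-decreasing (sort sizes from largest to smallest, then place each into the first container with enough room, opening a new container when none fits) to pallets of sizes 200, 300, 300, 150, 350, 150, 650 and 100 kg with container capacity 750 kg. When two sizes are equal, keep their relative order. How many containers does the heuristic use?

4

Sorted descending: 650, 350, 300, 300, 200, 150, 150, 100.
  650 → container 1 (new)  [load 650/750]
  350 → container 2 (new)  [load 350/750]
  300 → container 2  [load 650/750]
  300 → container 3 (new)  [load 300/750]
  200 → container 3  [load 500/750]
  150 → container 3  [load 650/750]
  150 → container 4 (new)  [load 150/750]
  100 → container 1  [load 750/750]
4 containers opened.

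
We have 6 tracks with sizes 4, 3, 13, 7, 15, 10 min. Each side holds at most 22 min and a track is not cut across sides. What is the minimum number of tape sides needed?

Total = 15 + 13 + 10 + 7 + 4 + 3 = 52 min.
Lower bound: ⌈52/22⌉ = 3 tape sides.
A packing using 3 tape sides:
  side 1: 15 + 7 = 22
  side 2: 13 + 4 + 3 = 20
  side 3: 10 = 10
This matches the lower bound, so 3 is optimal.

3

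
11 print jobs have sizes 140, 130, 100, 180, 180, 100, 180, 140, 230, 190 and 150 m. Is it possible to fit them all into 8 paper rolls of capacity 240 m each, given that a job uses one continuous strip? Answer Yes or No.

Total = 1720 m; ⌈1720/240⌉ = 8.
9 print jobs each exceed half the capacity and cannot share a roll, forcing at least 9 paper rolls.
At least 9 paper rolls are required, but only 8 are allowed.

No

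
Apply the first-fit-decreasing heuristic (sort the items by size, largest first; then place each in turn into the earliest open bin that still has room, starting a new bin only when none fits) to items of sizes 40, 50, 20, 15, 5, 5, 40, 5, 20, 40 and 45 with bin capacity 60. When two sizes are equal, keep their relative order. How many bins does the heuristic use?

Sorted descending: 50, 45, 40, 40, 40, 20, 20, 15, 5, 5, 5.
  50 → bin 1 (new)  [load 50/60]
  45 → bin 2 (new)  [load 45/60]
  40 → bin 3 (new)  [load 40/60]
  40 → bin 4 (new)  [load 40/60]
  40 → bin 5 (new)  [load 40/60]
  20 → bin 3  [load 60/60]
  20 → bin 4  [load 60/60]
  15 → bin 2  [load 60/60]
  5 → bin 1  [load 55/60]
  5 → bin 1  [load 60/60]
  5 → bin 5  [load 45/60]
5 bins opened.

5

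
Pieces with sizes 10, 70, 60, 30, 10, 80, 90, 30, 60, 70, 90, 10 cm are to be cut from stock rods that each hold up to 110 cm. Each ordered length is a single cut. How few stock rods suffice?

Total = 90 + 90 + 80 + 70 + 70 + 60 + 60 + 30 + 30 + 10 + 10 + 10 = 610 cm.
Lower bound: ⌈610/110⌉ = 6 stock rods.
Also, 7 pieces each exceed 55 cm, and no two of those can share a stock rod, so at least 7 stock rods are needed.
A packing using 7 stock rods:
  stock rod 1: 90 + 10 + 10 = 110
  stock rod 2: 90 + 10 = 100
  stock rod 3: 80 + 30 = 110
  stock rod 4: 70 + 30 = 100
  stock rod 5: 70 = 70
  stock rod 6: 60 = 60
  stock rod 7: 60 = 60
This matches the lower bound, so 7 is optimal.

7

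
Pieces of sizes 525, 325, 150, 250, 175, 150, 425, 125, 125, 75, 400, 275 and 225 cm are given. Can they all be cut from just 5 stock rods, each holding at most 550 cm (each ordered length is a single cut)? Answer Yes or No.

No

Total = 3225 cm; ⌈3225/550⌉ = 6.
At least 6 stock rods are required, but only 5 are allowed.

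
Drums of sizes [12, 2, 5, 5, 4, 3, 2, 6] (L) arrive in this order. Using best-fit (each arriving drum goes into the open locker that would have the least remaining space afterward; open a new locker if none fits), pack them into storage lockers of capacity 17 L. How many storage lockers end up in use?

  12 → locker 1 (new)  [load 12/17]
  2 → locker 1  [load 14/17]
  5 → locker 2 (new)  [load 5/17]
  5 → locker 2  [load 10/17]
  4 → locker 2  [load 14/17]
  3 → locker 1  [load 17/17]
  2 → locker 2  [load 16/17]
  6 → locker 3 (new)  [load 6/17]
3 storage lockers opened.

3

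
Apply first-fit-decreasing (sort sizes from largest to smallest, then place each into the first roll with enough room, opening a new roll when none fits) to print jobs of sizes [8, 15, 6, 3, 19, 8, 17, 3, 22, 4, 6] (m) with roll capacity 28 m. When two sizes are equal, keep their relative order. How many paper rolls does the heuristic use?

Sorted descending: 22, 19, 17, 15, 8, 8, 6, 6, 4, 3, 3.
  22 → roll 1 (new)  [load 22/28]
  19 → roll 2 (new)  [load 19/28]
  17 → roll 3 (new)  [load 17/28]
  15 → roll 4 (new)  [load 15/28]
  8 → roll 2  [load 27/28]
  8 → roll 3  [load 25/28]
  6 → roll 1  [load 28/28]
  6 → roll 4  [load 21/28]
  4 → roll 4  [load 25/28]
  3 → roll 3  [load 28/28]
  3 → roll 4  [load 28/28]
4 paper rolls opened.

4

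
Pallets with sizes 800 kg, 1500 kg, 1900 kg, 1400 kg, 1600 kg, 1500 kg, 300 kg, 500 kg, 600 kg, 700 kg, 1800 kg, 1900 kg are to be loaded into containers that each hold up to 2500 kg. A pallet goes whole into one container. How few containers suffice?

Total = 1900 + 1900 + 1800 + 1600 + 1500 + 1500 + 1400 + 800 + 700 + 600 + 500 + 300 = 14500 kg.
Lower bound: ⌈14500/2500⌉ = 6 containers.
Also, 7 pallets each exceed 1250 kg, and no two of those can share a container, so at least 7 containers are needed.
A packing using 7 containers:
  container 1: 1900 + 600 = 2500
  container 2: 1900 + 500 = 2400
  container 3: 1800 + 700 = 2500
  container 4: 1600 + 800 = 2400
  container 5: 1500 + 300 = 1800
  container 6: 1500 = 1500
  container 7: 1400 = 1400
This matches the lower bound, so 7 is optimal.

7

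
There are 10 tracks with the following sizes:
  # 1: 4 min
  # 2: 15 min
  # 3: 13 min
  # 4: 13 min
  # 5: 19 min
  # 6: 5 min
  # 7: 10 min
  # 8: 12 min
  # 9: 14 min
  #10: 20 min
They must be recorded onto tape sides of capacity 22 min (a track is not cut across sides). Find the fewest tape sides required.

7

Total = 20 + 19 + 15 + 14 + 13 + 13 + 12 + 10 + 5 + 4 = 125 min.
Lower bound: ⌈125/22⌉ = 6 tape sides.
Also, 7 tracks each exceed 11 min, and no two of those can share a side, so at least 7 tape sides are needed.
A packing using 7 tape sides:
  side 1: 20 = 20
  side 2: 19 = 19
  side 3: 15 + 5 = 20
  side 4: 14 + 4 = 18
  side 5: 13 = 13
  side 6: 13 = 13
  side 7: 12 + 10 = 22
This matches the lower bound, so 7 is optimal.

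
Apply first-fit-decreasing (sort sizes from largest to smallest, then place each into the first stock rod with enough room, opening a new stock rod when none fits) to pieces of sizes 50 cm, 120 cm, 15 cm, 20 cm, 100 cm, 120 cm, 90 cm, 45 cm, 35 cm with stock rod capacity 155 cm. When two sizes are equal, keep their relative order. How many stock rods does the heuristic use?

Sorted descending: 120, 120, 100, 90, 50, 45, 35, 20, 15.
  120 → stock rod 1 (new)  [load 120/155]
  120 → stock rod 2 (new)  [load 120/155]
  100 → stock rod 3 (new)  [load 100/155]
  90 → stock rod 4 (new)  [load 90/155]
  50 → stock rod 3  [load 150/155]
  45 → stock rod 4  [load 135/155]
  35 → stock rod 1  [load 155/155]
  20 → stock rod 2  [load 140/155]
  15 → stock rod 2  [load 155/155]
4 stock rods opened.

4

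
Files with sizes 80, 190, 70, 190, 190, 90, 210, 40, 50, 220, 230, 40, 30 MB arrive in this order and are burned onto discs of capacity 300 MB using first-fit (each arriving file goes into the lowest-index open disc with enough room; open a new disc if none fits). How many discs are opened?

  80 → disc 1 (new)  [load 80/300]
  190 → disc 1  [load 270/300]
  70 → disc 2 (new)  [load 70/300]
  190 → disc 2  [load 260/300]
  190 → disc 3 (new)  [load 190/300]
  90 → disc 3  [load 280/300]
  210 → disc 4 (new)  [load 210/300]
  40 → disc 2  [load 300/300]
  50 → disc 4  [load 260/300]
  220 → disc 5 (new)  [load 220/300]
  230 → disc 6 (new)  [load 230/300]
  40 → disc 4  [load 300/300]
  30 → disc 1  [load 300/300]
6 discs opened.

6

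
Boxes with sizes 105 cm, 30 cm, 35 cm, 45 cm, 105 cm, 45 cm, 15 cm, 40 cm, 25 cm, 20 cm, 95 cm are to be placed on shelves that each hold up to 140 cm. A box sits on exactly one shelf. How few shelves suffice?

Total = 105 + 105 + 95 + 45 + 45 + 40 + 35 + 30 + 25 + 20 + 15 = 560 cm.
Lower bound: ⌈560/140⌉ = 4 shelves.
A packing using 4 shelves:
  shelf 1: 105 + 35 = 140
  shelf 2: 105 + 20 + 15 = 140
  shelf 3: 95 + 45 = 140
  shelf 4: 45 + 40 + 30 + 25 = 140
This matches the lower bound, so 4 is optimal.

4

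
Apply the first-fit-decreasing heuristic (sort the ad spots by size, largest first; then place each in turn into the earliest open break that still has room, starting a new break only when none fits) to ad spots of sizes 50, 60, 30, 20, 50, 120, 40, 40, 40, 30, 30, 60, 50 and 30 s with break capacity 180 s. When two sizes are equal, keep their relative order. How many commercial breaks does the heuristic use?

Sorted descending: 120, 60, 60, 50, 50, 50, 40, 40, 40, 30, 30, 30, 30, 20.
  120 → break 1 (new)  [load 120/180]
  60 → break 1  [load 180/180]
  60 → break 2 (new)  [load 60/180]
  50 → break 2  [load 110/180]
  50 → break 2  [load 160/180]
  50 → break 3 (new)  [load 50/180]
  40 → break 3  [load 90/180]
  40 → break 3  [load 130/180]
  40 → break 3  [load 170/180]
  30 → break 4 (new)  [load 30/180]
  30 → break 4  [load 60/180]
  30 → break 4  [load 90/180]
  30 → break 4  [load 120/180]
  20 → break 2  [load 180/180]
4 commercial breaks opened.

4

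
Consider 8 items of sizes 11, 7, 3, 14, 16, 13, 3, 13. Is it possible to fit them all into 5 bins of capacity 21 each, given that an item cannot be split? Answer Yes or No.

Yes

A valid assignment using 5 bins:
  bin 1: 16 + 3 = 19
  bin 2: 14 + 7 = 21
  bin 3: 13 + 3 = 16
  bin 4: 13 = 13
  bin 5: 11 = 11
Every load is within 21, so 5 bins suffice.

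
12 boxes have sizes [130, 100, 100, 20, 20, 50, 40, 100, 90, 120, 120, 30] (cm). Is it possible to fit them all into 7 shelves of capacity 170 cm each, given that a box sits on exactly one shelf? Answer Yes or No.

Yes

A valid assignment using 7 shelves:
  shelf 1: 130 + 40 = 170
  shelf 2: 120 + 50 = 170
  shelf 3: 120 + 30 + 20 = 170
  shelf 4: 100 + 20 = 120
  shelf 5: 100 = 100
  shelf 6: 100 = 100
  shelf 7: 90 = 90
Every load is within 170 cm, so 7 shelves suffice.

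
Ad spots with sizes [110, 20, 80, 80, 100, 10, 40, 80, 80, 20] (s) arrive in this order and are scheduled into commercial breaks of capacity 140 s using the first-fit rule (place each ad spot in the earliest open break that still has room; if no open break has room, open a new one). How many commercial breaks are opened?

  110 → break 1 (new)  [load 110/140]
  20 → break 1  [load 130/140]
  80 → break 2 (new)  [load 80/140]
  80 → break 3 (new)  [load 80/140]
  100 → break 4 (new)  [load 100/140]
  10 → break 1  [load 140/140]
  40 → break 2  [load 120/140]
  80 → break 5 (new)  [load 80/140]
  80 → break 6 (new)  [load 80/140]
  20 → break 2  [load 140/140]
6 commercial breaks opened.

6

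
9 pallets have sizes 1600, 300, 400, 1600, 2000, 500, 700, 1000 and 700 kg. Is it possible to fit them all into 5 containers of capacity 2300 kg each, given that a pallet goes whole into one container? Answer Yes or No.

Yes

A valid assignment using 4 containers:
  container 1: 2000 + 300 = 2300
  container 2: 1600 + 700 = 2300
  container 3: 1600 + 700 = 2300
  container 4: 1000 + 500 + 400 = 1900
That uses only 4 ≤ 5, so 5 containers are enough.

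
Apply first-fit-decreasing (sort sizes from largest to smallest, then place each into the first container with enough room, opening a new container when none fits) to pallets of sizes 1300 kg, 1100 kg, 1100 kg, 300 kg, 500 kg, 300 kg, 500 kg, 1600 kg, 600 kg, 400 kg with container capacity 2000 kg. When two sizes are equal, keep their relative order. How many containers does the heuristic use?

4

Sorted descending: 1600, 1300, 1100, 1100, 600, 500, 500, 400, 300, 300.
  1600 → container 1 (new)  [load 1600/2000]
  1300 → container 2 (new)  [load 1300/2000]
  1100 → container 3 (new)  [load 1100/2000]
  1100 → container 4 (new)  [load 1100/2000]
  600 → container 2  [load 1900/2000]
  500 → container 3  [load 1600/2000]
  500 → container 4  [load 1600/2000]
  400 → container 1  [load 2000/2000]
  300 → container 3  [load 1900/2000]
  300 → container 4  [load 1900/2000]
4 containers opened.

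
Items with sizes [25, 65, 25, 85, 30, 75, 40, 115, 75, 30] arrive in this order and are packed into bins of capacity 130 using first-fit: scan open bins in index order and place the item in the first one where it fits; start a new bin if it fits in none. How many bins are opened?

5

  25 → bin 1 (new)  [load 25/130]
  65 → bin 1  [load 90/130]
  25 → bin 1  [load 115/130]
  85 → bin 2 (new)  [load 85/130]
  30 → bin 2  [load 115/130]
  75 → bin 3 (new)  [load 75/130]
  40 → bin 3  [load 115/130]
  115 → bin 4 (new)  [load 115/130]
  75 → bin 5 (new)  [load 75/130]
  30 → bin 5  [load 105/130]
5 bins opened.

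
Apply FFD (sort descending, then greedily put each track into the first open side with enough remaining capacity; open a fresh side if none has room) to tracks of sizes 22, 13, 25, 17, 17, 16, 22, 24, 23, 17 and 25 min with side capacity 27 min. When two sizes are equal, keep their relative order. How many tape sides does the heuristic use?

11

Sorted descending: 25, 25, 24, 23, 22, 22, 17, 17, 17, 16, 13.
  25 → side 1 (new)  [load 25/27]
  25 → side 2 (new)  [load 25/27]
  24 → side 3 (new)  [load 24/27]
  23 → side 4 (new)  [load 23/27]
  22 → side 5 (new)  [load 22/27]
  22 → side 6 (new)  [load 22/27]
  17 → side 7 (new)  [load 17/27]
  17 → side 8 (new)  [load 17/27]
  17 → side 9 (new)  [load 17/27]
  16 → side 10 (new)  [load 16/27]
  13 → side 11 (new)  [load 13/27]
11 tape sides opened.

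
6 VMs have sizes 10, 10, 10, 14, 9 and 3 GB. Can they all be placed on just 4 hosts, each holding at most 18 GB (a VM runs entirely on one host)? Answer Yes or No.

Total = 56 GB; ⌈56/18⌉ = 4.
The bound of 4 does not rule out 4, but exhaustive search shows no assignment into 4 hosts of capacity 18 GB exists — the minimum is 5.

No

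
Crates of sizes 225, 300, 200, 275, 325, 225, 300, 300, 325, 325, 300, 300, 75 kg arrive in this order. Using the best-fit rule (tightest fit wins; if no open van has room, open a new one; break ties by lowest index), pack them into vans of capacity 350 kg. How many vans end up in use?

12

  225 → van 1 (new)  [load 225/350]
  300 → van 2 (new)  [load 300/350]
  200 → van 3 (new)  [load 200/350]
  275 → van 4 (new)  [load 275/350]
  325 → van 5 (new)  [load 325/350]
  225 → van 6 (new)  [load 225/350]
  300 → van 7 (new)  [load 300/350]
  300 → van 8 (new)  [load 300/350]
  325 → van 9 (new)  [load 325/350]
  325 → van 10 (new)  [load 325/350]
  300 → van 11 (new)  [load 300/350]
  300 → van 12 (new)  [load 300/350]
  75 → van 4  [load 350/350]
12 vans opened.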